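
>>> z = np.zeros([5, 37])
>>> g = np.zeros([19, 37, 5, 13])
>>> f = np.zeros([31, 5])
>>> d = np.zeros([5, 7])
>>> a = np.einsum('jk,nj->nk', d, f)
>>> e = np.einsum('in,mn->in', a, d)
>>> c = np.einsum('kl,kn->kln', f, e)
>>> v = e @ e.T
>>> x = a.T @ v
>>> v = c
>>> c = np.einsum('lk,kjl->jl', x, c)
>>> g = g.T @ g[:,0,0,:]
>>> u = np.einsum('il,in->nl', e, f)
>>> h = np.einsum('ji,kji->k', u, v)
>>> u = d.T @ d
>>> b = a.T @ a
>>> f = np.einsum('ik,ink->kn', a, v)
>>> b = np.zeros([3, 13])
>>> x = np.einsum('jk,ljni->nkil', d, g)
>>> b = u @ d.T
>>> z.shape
(5, 37)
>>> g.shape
(13, 5, 37, 13)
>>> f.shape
(7, 5)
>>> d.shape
(5, 7)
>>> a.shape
(31, 7)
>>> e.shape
(31, 7)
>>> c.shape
(5, 7)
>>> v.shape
(31, 5, 7)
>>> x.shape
(37, 7, 13, 13)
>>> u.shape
(7, 7)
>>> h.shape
(31,)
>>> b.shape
(7, 5)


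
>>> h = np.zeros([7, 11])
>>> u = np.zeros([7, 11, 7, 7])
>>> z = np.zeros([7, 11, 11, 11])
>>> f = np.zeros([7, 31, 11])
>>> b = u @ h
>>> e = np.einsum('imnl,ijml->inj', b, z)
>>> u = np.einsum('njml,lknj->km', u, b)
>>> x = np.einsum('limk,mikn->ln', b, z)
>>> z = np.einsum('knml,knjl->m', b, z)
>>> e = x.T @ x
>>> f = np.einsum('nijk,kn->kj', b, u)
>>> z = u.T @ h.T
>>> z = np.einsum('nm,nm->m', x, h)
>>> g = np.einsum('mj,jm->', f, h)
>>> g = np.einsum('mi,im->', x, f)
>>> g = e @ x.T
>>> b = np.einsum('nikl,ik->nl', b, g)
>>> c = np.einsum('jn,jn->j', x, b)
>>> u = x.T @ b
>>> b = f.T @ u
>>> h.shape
(7, 11)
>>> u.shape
(11, 11)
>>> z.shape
(11,)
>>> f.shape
(11, 7)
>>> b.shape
(7, 11)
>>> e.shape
(11, 11)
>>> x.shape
(7, 11)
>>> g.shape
(11, 7)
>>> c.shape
(7,)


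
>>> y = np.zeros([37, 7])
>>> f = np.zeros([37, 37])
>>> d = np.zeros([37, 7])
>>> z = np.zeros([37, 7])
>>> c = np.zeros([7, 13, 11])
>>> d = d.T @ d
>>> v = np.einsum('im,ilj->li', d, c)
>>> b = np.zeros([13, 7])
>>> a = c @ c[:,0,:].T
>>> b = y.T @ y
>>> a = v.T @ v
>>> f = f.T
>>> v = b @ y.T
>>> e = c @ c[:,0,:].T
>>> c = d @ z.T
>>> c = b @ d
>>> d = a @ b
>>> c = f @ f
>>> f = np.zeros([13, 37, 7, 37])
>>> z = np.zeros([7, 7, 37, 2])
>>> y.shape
(37, 7)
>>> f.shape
(13, 37, 7, 37)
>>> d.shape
(7, 7)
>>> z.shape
(7, 7, 37, 2)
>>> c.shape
(37, 37)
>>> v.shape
(7, 37)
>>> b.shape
(7, 7)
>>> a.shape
(7, 7)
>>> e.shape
(7, 13, 7)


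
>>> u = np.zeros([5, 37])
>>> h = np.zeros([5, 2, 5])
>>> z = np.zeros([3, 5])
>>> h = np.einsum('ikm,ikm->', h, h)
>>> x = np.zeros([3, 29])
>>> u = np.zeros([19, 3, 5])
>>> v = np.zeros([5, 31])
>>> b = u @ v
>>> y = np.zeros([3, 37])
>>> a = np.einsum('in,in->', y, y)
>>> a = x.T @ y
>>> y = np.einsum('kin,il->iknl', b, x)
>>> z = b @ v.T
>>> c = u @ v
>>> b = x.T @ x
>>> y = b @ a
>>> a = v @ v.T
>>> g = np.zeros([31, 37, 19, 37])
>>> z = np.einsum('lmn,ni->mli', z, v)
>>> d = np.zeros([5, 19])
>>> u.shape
(19, 3, 5)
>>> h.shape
()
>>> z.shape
(3, 19, 31)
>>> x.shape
(3, 29)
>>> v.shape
(5, 31)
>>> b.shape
(29, 29)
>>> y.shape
(29, 37)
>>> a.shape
(5, 5)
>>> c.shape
(19, 3, 31)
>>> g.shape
(31, 37, 19, 37)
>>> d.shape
(5, 19)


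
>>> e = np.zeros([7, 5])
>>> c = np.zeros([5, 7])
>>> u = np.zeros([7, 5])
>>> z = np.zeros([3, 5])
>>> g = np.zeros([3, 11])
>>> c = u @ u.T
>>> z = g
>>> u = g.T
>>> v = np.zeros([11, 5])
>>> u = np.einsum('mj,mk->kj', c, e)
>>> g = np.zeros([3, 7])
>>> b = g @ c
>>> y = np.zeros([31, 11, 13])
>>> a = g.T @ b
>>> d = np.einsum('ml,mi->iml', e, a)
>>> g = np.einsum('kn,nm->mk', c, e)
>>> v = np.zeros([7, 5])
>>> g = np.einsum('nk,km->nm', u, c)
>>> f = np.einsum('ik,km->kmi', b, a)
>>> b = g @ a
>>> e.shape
(7, 5)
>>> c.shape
(7, 7)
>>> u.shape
(5, 7)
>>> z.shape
(3, 11)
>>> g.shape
(5, 7)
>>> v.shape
(7, 5)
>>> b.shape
(5, 7)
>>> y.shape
(31, 11, 13)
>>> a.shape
(7, 7)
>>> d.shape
(7, 7, 5)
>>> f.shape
(7, 7, 3)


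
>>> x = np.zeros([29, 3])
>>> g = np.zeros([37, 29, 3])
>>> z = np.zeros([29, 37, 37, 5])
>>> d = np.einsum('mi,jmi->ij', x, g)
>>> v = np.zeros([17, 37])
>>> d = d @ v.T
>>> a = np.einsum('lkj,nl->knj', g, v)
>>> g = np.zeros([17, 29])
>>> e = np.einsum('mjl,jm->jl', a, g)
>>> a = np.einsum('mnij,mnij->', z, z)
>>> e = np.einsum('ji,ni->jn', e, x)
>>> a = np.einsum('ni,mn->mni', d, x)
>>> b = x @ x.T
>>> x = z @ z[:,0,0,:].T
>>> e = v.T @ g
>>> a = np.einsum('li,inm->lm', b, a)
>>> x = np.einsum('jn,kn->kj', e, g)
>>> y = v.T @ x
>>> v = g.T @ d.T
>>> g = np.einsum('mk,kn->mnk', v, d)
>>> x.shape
(17, 37)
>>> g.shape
(29, 17, 3)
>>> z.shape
(29, 37, 37, 5)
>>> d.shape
(3, 17)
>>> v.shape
(29, 3)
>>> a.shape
(29, 17)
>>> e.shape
(37, 29)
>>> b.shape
(29, 29)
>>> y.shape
(37, 37)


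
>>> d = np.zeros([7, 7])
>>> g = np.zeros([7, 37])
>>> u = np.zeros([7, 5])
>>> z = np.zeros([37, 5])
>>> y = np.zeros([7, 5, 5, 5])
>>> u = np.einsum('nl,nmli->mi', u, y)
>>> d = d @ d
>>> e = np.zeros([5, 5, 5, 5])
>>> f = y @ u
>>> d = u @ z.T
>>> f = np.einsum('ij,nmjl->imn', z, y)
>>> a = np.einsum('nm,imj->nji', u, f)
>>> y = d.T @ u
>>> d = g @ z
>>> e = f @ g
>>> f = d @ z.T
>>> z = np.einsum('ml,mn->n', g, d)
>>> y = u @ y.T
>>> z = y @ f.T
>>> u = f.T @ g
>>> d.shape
(7, 5)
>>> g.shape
(7, 37)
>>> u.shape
(37, 37)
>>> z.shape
(5, 7)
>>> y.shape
(5, 37)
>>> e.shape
(37, 5, 37)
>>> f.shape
(7, 37)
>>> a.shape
(5, 7, 37)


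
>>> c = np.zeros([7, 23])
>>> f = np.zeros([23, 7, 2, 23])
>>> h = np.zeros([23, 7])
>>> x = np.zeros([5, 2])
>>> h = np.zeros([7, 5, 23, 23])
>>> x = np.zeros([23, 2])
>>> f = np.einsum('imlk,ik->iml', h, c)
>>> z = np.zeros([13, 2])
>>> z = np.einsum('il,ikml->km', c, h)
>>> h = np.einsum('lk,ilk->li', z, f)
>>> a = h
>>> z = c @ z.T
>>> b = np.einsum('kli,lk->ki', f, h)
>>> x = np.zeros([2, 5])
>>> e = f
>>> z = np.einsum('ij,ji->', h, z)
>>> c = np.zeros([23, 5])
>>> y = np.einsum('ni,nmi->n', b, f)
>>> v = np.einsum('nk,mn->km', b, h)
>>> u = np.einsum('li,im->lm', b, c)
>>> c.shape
(23, 5)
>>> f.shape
(7, 5, 23)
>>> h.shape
(5, 7)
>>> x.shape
(2, 5)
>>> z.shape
()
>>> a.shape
(5, 7)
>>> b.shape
(7, 23)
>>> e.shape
(7, 5, 23)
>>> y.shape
(7,)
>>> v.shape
(23, 5)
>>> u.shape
(7, 5)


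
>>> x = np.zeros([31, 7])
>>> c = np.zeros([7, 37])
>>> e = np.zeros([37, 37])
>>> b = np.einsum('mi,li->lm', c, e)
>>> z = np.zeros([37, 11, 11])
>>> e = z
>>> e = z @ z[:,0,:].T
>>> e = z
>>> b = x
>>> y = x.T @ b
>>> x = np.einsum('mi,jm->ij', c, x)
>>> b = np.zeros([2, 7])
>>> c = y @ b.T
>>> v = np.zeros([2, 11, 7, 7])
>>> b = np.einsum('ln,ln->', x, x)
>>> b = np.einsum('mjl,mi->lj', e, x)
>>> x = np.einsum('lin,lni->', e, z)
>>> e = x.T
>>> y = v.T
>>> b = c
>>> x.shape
()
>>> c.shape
(7, 2)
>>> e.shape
()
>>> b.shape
(7, 2)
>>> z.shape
(37, 11, 11)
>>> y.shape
(7, 7, 11, 2)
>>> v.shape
(2, 11, 7, 7)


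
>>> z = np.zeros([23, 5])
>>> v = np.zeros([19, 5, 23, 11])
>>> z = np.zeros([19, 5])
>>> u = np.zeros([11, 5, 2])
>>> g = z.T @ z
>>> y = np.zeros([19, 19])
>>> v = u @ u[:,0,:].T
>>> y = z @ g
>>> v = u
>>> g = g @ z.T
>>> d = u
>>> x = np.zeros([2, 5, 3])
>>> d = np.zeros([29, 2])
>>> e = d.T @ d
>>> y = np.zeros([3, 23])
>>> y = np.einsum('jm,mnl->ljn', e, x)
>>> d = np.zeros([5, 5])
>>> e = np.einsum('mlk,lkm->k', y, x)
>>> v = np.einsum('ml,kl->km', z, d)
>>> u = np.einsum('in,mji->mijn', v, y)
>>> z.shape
(19, 5)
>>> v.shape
(5, 19)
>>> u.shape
(3, 5, 2, 19)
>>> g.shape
(5, 19)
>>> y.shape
(3, 2, 5)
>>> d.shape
(5, 5)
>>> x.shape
(2, 5, 3)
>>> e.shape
(5,)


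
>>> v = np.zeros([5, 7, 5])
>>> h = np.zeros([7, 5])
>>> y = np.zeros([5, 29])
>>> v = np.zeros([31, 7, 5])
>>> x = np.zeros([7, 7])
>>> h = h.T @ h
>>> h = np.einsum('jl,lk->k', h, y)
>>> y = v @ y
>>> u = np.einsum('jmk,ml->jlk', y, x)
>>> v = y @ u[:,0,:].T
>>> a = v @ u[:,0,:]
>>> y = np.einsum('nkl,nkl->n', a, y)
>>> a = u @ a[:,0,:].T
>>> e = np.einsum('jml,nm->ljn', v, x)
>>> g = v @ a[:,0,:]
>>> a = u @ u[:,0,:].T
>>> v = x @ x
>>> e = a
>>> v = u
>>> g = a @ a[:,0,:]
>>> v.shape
(31, 7, 29)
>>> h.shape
(29,)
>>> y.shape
(31,)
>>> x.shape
(7, 7)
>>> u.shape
(31, 7, 29)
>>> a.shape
(31, 7, 31)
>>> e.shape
(31, 7, 31)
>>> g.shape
(31, 7, 31)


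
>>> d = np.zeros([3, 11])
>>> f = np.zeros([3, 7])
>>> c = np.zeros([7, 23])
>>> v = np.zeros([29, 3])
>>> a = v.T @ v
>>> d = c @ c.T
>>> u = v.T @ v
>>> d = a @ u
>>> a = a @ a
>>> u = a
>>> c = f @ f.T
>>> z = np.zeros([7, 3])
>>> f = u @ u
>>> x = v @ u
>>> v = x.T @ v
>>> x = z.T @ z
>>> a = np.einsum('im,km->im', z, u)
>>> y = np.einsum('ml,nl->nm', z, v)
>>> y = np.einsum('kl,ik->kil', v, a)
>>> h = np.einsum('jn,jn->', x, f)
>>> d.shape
(3, 3)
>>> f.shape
(3, 3)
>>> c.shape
(3, 3)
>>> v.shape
(3, 3)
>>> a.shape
(7, 3)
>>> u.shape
(3, 3)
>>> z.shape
(7, 3)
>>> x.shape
(3, 3)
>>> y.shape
(3, 7, 3)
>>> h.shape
()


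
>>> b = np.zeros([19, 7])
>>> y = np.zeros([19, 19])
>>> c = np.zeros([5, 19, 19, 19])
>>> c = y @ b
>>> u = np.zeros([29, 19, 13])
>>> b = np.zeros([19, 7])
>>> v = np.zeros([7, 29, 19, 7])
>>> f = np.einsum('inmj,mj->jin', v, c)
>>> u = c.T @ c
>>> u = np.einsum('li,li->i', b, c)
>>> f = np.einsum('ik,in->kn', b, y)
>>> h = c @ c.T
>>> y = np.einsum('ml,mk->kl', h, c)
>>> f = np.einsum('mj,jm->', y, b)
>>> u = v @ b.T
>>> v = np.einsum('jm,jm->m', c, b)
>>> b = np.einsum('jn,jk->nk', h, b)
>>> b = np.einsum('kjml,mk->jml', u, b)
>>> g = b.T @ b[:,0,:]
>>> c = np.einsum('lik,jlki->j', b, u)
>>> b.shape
(29, 19, 19)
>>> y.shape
(7, 19)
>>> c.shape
(7,)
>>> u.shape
(7, 29, 19, 19)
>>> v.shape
(7,)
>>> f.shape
()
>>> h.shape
(19, 19)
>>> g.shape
(19, 19, 19)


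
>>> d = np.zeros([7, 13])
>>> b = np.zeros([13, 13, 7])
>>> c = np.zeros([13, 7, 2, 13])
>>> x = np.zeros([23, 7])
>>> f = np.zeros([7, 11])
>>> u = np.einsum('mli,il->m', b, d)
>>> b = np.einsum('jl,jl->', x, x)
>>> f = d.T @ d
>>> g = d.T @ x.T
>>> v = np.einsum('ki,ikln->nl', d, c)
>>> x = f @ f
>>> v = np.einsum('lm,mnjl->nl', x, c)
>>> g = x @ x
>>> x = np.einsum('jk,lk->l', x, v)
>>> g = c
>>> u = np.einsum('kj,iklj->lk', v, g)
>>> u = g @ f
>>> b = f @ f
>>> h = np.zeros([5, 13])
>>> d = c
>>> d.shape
(13, 7, 2, 13)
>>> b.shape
(13, 13)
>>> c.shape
(13, 7, 2, 13)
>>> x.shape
(7,)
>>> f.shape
(13, 13)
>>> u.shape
(13, 7, 2, 13)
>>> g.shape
(13, 7, 2, 13)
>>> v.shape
(7, 13)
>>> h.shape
(5, 13)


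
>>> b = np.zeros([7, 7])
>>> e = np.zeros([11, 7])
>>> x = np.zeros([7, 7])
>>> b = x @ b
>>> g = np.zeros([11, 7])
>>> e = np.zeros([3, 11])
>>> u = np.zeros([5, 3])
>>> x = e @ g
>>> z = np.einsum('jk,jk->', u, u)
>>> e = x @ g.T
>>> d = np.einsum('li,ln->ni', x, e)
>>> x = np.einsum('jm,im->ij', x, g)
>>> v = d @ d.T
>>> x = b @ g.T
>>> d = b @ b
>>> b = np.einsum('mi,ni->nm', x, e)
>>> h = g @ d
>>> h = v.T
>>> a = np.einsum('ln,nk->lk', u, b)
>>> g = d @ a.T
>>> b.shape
(3, 7)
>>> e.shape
(3, 11)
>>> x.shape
(7, 11)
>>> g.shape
(7, 5)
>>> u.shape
(5, 3)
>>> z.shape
()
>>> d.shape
(7, 7)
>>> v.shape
(11, 11)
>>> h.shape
(11, 11)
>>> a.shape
(5, 7)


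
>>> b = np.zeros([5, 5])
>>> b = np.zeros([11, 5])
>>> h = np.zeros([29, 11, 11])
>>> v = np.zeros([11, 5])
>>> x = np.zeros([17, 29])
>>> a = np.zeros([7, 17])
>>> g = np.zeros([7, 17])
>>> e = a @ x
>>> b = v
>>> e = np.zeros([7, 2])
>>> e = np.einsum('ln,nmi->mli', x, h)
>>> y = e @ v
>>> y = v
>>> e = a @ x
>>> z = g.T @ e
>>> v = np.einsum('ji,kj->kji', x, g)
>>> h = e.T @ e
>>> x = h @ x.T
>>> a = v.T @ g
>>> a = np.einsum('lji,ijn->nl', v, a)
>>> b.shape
(11, 5)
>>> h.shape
(29, 29)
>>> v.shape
(7, 17, 29)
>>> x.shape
(29, 17)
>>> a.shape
(17, 7)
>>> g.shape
(7, 17)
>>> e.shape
(7, 29)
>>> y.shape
(11, 5)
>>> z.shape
(17, 29)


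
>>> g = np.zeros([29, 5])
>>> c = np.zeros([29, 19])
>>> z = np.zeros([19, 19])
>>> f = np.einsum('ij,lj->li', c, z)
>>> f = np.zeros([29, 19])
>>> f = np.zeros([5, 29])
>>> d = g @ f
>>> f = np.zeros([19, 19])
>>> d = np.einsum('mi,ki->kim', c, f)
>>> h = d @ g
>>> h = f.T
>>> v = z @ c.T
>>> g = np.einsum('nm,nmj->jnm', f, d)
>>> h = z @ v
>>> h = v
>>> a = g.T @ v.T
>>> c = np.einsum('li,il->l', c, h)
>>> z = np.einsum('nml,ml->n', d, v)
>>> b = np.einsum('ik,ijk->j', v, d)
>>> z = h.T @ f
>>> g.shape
(29, 19, 19)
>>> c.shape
(29,)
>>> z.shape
(29, 19)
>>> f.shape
(19, 19)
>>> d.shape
(19, 19, 29)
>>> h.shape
(19, 29)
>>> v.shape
(19, 29)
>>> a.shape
(19, 19, 19)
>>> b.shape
(19,)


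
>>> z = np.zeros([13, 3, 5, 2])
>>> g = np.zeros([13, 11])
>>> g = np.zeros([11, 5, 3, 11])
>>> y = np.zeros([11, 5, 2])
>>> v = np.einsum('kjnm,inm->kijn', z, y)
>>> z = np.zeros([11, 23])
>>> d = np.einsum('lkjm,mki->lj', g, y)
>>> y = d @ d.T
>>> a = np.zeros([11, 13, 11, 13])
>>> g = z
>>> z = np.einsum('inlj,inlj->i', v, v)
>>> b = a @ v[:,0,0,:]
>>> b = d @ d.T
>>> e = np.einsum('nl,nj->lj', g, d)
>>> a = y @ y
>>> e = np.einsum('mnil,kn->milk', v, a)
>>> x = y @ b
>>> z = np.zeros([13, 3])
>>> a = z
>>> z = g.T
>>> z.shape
(23, 11)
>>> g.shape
(11, 23)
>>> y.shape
(11, 11)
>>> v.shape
(13, 11, 3, 5)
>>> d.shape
(11, 3)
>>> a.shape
(13, 3)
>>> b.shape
(11, 11)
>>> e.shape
(13, 3, 5, 11)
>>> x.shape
(11, 11)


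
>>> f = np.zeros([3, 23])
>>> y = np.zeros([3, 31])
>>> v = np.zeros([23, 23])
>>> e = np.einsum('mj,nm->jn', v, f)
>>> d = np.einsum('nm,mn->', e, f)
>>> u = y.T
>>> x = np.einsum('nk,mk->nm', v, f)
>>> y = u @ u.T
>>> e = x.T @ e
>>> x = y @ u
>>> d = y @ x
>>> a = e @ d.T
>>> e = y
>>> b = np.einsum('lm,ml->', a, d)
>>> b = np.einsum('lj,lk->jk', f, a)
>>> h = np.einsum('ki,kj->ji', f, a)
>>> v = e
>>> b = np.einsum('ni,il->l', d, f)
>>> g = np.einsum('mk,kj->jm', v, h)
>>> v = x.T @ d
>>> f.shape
(3, 23)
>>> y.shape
(31, 31)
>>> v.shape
(3, 3)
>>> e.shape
(31, 31)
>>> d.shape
(31, 3)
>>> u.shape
(31, 3)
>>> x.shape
(31, 3)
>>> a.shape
(3, 31)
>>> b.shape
(23,)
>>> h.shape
(31, 23)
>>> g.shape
(23, 31)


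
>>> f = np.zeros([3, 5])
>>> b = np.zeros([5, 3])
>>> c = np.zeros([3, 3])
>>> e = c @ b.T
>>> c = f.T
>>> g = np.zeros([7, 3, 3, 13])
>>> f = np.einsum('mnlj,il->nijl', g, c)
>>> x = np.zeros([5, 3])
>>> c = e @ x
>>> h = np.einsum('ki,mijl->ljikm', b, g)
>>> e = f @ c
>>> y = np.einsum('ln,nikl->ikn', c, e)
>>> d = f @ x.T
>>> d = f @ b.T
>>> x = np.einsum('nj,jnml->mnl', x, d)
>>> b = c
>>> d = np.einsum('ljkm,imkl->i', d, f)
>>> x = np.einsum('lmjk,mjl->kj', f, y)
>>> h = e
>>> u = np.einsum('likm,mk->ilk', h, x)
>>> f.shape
(3, 5, 13, 3)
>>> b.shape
(3, 3)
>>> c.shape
(3, 3)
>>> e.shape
(3, 5, 13, 3)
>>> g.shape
(7, 3, 3, 13)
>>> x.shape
(3, 13)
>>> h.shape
(3, 5, 13, 3)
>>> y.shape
(5, 13, 3)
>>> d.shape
(3,)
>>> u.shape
(5, 3, 13)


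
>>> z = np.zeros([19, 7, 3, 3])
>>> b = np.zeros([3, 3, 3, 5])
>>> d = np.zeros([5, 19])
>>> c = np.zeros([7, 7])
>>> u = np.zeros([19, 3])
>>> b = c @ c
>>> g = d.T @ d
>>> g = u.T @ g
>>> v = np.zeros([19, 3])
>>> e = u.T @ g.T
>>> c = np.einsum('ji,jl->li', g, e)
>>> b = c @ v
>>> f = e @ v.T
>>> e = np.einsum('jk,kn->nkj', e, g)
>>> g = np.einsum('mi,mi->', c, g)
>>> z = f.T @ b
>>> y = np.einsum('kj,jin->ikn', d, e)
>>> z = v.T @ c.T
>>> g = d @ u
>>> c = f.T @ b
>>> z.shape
(3, 3)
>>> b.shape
(3, 3)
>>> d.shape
(5, 19)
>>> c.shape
(19, 3)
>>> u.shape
(19, 3)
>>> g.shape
(5, 3)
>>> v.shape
(19, 3)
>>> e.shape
(19, 3, 3)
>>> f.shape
(3, 19)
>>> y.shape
(3, 5, 3)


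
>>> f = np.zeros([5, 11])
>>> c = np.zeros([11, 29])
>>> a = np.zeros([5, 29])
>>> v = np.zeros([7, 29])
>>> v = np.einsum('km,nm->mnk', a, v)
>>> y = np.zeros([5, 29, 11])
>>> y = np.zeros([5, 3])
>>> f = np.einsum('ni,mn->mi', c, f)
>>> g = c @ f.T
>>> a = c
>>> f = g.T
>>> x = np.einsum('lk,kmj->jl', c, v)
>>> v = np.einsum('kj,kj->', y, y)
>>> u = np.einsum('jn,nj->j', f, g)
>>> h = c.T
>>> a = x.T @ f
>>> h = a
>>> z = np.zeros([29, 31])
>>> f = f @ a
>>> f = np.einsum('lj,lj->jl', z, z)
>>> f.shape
(31, 29)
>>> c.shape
(11, 29)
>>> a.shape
(11, 11)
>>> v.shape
()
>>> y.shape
(5, 3)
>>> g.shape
(11, 5)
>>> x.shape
(5, 11)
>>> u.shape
(5,)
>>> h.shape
(11, 11)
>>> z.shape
(29, 31)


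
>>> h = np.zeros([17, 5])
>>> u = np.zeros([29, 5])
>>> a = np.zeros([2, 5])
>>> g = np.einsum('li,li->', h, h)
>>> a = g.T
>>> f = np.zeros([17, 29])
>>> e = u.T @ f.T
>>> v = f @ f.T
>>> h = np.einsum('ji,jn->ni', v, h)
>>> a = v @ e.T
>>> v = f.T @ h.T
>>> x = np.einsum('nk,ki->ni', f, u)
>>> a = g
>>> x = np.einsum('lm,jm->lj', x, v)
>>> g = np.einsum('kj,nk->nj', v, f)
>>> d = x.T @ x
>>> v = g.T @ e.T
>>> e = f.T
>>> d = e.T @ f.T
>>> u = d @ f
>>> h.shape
(5, 17)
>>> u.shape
(17, 29)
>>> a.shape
()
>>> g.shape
(17, 5)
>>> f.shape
(17, 29)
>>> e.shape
(29, 17)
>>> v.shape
(5, 5)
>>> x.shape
(17, 29)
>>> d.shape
(17, 17)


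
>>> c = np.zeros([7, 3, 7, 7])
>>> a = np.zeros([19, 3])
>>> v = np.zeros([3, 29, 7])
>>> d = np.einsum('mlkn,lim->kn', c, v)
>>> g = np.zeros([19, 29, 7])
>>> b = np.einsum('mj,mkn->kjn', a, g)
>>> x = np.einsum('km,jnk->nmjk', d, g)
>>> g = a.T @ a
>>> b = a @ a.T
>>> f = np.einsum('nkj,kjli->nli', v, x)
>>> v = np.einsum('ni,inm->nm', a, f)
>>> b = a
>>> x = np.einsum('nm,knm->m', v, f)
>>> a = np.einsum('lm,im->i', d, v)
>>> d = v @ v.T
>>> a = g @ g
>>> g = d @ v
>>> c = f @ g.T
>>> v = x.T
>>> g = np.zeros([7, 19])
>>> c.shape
(3, 19, 19)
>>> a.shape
(3, 3)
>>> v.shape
(7,)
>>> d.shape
(19, 19)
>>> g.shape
(7, 19)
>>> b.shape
(19, 3)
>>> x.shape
(7,)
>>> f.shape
(3, 19, 7)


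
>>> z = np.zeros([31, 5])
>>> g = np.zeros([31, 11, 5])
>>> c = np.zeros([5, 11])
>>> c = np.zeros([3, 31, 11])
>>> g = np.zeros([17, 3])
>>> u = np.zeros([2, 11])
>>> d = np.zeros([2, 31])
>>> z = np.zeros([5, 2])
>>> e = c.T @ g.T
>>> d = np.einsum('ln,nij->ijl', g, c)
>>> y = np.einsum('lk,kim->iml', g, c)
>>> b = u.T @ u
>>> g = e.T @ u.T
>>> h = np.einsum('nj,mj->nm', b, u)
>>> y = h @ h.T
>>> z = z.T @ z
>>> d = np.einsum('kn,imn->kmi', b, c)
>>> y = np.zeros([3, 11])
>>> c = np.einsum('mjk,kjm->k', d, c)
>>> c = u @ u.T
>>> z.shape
(2, 2)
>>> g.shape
(17, 31, 2)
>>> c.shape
(2, 2)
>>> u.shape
(2, 11)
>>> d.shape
(11, 31, 3)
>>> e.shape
(11, 31, 17)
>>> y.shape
(3, 11)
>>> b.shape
(11, 11)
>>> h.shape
(11, 2)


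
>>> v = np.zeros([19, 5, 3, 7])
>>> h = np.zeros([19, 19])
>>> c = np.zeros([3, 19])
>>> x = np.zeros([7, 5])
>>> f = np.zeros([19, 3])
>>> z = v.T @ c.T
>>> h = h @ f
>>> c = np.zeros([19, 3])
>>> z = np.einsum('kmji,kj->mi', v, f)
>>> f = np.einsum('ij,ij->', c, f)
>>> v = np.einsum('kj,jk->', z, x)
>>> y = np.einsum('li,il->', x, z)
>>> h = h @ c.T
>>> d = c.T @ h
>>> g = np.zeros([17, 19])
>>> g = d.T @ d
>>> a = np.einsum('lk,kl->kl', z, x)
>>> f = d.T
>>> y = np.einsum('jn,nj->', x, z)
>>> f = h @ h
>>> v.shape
()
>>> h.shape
(19, 19)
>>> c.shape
(19, 3)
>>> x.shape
(7, 5)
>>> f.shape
(19, 19)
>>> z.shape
(5, 7)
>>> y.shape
()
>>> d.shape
(3, 19)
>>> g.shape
(19, 19)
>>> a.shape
(7, 5)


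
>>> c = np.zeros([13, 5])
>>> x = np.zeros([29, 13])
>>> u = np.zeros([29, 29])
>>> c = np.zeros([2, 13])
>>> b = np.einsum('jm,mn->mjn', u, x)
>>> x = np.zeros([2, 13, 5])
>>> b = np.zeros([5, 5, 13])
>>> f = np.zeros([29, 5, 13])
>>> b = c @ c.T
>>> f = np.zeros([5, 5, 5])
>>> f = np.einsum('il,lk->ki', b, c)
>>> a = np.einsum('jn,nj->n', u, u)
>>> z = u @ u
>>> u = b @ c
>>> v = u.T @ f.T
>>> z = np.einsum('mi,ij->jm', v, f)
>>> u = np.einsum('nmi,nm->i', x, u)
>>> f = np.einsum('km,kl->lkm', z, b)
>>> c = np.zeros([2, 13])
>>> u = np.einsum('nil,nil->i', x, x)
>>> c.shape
(2, 13)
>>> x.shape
(2, 13, 5)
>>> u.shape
(13,)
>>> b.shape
(2, 2)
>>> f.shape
(2, 2, 13)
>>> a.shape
(29,)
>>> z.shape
(2, 13)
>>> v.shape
(13, 13)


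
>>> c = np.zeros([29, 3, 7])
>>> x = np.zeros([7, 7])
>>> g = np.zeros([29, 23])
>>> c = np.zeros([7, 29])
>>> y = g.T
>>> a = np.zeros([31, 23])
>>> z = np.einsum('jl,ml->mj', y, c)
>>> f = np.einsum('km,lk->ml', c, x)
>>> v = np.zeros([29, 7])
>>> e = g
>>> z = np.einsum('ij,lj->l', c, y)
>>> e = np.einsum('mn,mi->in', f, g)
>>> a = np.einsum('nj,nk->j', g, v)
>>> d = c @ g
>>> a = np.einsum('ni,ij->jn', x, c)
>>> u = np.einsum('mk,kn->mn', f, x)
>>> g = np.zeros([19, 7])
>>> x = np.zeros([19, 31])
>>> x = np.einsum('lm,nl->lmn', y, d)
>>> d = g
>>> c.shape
(7, 29)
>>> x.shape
(23, 29, 7)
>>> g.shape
(19, 7)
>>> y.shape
(23, 29)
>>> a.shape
(29, 7)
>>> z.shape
(23,)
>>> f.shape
(29, 7)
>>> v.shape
(29, 7)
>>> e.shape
(23, 7)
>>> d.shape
(19, 7)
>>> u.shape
(29, 7)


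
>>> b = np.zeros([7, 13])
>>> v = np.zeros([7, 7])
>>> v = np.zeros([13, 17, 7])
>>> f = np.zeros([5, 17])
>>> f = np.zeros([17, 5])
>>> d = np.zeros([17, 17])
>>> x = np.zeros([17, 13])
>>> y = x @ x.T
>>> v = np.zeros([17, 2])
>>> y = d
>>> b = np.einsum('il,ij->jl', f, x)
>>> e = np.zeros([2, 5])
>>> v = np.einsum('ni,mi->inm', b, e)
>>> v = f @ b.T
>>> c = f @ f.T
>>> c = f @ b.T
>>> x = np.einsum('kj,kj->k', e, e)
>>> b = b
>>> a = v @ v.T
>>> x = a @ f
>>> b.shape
(13, 5)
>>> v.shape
(17, 13)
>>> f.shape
(17, 5)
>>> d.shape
(17, 17)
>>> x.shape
(17, 5)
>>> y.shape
(17, 17)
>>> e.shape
(2, 5)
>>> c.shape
(17, 13)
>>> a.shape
(17, 17)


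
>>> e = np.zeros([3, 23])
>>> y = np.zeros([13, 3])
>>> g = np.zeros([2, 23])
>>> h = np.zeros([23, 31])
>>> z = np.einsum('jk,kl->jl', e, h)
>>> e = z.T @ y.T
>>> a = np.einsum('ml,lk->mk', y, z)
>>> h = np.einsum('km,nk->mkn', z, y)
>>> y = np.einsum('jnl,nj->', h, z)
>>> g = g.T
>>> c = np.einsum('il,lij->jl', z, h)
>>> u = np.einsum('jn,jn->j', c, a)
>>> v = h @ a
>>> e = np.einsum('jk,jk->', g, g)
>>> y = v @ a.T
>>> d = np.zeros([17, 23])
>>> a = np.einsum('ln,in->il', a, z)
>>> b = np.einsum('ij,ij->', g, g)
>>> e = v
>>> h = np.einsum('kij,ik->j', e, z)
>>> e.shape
(31, 3, 31)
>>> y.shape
(31, 3, 13)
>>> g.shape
(23, 2)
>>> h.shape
(31,)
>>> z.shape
(3, 31)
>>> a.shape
(3, 13)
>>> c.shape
(13, 31)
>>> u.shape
(13,)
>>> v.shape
(31, 3, 31)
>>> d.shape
(17, 23)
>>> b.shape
()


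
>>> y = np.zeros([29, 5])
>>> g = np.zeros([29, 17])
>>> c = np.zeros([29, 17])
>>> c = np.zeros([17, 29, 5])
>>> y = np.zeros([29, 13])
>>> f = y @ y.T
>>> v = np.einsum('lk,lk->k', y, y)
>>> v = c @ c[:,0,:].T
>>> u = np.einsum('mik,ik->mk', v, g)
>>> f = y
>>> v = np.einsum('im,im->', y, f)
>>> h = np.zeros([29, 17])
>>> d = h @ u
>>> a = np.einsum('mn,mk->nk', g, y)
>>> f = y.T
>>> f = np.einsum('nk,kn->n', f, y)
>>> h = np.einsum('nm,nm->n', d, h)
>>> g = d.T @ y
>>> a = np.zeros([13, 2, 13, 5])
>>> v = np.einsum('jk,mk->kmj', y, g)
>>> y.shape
(29, 13)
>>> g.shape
(17, 13)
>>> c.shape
(17, 29, 5)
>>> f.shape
(13,)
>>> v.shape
(13, 17, 29)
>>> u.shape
(17, 17)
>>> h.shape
(29,)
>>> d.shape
(29, 17)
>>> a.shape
(13, 2, 13, 5)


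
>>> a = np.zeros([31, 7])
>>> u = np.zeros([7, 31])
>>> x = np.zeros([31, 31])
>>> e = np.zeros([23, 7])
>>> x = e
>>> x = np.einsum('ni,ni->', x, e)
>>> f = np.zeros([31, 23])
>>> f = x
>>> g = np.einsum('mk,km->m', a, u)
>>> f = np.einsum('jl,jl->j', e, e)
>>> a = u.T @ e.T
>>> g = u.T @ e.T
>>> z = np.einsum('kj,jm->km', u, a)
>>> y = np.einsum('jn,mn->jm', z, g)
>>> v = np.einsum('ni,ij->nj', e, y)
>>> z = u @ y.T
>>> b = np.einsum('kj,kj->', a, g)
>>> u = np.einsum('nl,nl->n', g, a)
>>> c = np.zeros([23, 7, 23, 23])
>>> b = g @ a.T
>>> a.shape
(31, 23)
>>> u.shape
(31,)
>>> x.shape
()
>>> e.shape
(23, 7)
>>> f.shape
(23,)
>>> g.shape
(31, 23)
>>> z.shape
(7, 7)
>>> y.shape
(7, 31)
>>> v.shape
(23, 31)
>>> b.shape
(31, 31)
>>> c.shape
(23, 7, 23, 23)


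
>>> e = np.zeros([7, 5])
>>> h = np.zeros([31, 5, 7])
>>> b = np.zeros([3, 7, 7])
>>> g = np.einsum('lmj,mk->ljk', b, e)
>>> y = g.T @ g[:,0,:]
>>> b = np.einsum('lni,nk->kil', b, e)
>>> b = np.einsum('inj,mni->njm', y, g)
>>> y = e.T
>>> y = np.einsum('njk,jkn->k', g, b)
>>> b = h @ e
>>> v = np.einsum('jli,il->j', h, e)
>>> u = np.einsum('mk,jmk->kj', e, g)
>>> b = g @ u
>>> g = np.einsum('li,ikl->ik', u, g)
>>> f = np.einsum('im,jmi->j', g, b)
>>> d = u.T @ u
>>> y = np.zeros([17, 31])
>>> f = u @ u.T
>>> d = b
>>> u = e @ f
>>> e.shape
(7, 5)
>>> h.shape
(31, 5, 7)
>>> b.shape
(3, 7, 3)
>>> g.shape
(3, 7)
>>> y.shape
(17, 31)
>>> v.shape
(31,)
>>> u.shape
(7, 5)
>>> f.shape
(5, 5)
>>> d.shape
(3, 7, 3)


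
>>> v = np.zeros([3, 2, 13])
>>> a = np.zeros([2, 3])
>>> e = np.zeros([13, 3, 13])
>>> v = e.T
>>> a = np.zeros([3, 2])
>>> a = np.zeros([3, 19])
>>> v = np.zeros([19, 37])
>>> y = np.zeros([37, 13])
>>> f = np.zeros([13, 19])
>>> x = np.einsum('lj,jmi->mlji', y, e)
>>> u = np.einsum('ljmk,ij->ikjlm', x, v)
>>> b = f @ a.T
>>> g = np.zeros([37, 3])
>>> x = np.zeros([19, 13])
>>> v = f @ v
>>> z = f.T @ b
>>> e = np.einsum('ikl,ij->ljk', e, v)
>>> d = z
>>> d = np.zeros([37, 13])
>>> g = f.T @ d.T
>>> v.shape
(13, 37)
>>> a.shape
(3, 19)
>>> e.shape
(13, 37, 3)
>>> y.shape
(37, 13)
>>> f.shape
(13, 19)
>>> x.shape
(19, 13)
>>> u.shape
(19, 13, 37, 3, 13)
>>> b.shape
(13, 3)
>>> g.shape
(19, 37)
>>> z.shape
(19, 3)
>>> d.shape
(37, 13)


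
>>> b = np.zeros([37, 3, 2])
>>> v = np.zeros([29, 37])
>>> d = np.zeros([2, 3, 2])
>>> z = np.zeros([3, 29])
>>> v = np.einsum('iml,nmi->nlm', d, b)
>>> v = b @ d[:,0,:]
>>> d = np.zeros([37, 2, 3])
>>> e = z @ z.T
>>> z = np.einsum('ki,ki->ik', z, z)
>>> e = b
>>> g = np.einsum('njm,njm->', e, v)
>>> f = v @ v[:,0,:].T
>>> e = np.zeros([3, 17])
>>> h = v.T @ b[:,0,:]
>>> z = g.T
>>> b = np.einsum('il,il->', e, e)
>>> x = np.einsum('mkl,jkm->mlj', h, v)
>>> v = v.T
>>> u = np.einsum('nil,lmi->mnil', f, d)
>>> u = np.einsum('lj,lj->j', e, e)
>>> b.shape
()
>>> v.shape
(2, 3, 37)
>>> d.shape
(37, 2, 3)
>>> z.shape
()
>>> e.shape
(3, 17)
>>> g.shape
()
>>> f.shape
(37, 3, 37)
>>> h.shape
(2, 3, 2)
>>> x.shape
(2, 2, 37)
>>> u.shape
(17,)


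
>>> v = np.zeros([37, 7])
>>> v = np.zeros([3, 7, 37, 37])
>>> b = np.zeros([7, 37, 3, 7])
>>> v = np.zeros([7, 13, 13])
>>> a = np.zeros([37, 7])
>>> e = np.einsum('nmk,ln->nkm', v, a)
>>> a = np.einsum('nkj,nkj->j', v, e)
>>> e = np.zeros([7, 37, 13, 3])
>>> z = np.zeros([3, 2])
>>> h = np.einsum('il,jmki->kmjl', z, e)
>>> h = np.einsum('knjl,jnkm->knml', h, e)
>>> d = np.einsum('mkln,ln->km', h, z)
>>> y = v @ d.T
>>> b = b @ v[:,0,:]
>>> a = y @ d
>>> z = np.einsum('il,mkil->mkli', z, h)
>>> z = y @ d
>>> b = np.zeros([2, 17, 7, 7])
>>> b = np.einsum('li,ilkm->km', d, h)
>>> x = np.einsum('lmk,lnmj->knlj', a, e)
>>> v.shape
(7, 13, 13)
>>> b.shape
(3, 2)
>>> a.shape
(7, 13, 13)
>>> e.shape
(7, 37, 13, 3)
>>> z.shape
(7, 13, 13)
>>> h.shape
(13, 37, 3, 2)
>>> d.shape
(37, 13)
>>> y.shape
(7, 13, 37)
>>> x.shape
(13, 37, 7, 3)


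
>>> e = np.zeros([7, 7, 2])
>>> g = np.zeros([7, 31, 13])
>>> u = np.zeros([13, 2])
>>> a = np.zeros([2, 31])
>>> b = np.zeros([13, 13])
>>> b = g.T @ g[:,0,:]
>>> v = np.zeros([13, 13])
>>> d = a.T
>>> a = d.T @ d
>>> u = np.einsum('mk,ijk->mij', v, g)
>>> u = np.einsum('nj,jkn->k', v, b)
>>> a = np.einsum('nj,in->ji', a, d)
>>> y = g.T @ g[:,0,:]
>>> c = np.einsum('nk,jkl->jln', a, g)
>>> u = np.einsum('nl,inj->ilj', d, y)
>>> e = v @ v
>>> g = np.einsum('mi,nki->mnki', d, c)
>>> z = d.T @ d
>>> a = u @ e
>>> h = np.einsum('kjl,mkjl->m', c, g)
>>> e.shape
(13, 13)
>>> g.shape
(31, 7, 13, 2)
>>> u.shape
(13, 2, 13)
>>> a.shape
(13, 2, 13)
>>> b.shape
(13, 31, 13)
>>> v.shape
(13, 13)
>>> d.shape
(31, 2)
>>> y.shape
(13, 31, 13)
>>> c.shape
(7, 13, 2)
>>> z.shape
(2, 2)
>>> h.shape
(31,)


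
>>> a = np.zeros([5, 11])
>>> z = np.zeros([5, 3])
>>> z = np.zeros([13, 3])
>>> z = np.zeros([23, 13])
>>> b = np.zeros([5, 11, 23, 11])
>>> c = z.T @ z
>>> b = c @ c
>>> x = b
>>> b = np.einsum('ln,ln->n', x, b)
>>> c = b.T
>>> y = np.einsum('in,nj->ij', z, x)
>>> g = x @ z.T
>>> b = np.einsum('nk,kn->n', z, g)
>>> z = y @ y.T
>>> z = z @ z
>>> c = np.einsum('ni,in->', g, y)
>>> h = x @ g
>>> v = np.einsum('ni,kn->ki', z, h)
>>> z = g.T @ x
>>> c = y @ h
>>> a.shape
(5, 11)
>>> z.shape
(23, 13)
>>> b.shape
(23,)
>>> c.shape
(23, 23)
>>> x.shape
(13, 13)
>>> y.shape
(23, 13)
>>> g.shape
(13, 23)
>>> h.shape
(13, 23)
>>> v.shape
(13, 23)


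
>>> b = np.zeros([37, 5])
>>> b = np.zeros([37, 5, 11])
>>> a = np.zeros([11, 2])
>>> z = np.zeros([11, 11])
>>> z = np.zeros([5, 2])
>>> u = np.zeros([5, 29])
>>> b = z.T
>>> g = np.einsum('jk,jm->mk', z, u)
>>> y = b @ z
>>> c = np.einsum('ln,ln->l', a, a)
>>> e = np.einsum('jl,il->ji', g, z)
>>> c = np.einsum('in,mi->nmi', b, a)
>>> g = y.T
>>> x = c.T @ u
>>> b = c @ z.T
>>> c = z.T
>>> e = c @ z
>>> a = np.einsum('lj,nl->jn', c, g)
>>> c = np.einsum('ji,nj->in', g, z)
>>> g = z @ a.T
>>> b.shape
(5, 11, 5)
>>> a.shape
(5, 2)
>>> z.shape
(5, 2)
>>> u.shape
(5, 29)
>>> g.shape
(5, 5)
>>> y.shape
(2, 2)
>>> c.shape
(2, 5)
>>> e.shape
(2, 2)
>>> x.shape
(2, 11, 29)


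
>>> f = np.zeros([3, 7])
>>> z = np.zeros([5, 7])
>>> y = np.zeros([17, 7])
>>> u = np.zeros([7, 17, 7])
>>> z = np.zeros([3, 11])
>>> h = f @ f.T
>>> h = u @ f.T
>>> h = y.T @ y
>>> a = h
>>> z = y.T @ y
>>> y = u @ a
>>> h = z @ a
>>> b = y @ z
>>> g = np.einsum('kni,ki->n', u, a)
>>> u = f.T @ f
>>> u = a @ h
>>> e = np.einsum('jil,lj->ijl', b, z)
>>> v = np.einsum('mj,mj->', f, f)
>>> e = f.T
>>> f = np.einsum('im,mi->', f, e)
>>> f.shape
()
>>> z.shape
(7, 7)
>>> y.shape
(7, 17, 7)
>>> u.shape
(7, 7)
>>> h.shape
(7, 7)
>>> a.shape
(7, 7)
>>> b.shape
(7, 17, 7)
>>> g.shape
(17,)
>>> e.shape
(7, 3)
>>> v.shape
()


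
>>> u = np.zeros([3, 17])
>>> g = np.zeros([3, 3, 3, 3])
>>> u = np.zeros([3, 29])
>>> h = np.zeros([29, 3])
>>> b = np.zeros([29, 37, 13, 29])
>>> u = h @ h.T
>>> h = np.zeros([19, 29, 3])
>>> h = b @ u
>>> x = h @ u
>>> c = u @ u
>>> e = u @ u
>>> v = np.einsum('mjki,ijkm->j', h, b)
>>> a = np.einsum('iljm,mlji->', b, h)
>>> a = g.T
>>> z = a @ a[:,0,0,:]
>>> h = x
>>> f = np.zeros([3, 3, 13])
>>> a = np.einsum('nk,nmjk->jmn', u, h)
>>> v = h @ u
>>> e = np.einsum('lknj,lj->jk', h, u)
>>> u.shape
(29, 29)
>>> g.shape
(3, 3, 3, 3)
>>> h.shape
(29, 37, 13, 29)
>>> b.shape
(29, 37, 13, 29)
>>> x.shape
(29, 37, 13, 29)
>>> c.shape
(29, 29)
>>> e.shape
(29, 37)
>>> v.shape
(29, 37, 13, 29)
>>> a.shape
(13, 37, 29)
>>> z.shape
(3, 3, 3, 3)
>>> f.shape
(3, 3, 13)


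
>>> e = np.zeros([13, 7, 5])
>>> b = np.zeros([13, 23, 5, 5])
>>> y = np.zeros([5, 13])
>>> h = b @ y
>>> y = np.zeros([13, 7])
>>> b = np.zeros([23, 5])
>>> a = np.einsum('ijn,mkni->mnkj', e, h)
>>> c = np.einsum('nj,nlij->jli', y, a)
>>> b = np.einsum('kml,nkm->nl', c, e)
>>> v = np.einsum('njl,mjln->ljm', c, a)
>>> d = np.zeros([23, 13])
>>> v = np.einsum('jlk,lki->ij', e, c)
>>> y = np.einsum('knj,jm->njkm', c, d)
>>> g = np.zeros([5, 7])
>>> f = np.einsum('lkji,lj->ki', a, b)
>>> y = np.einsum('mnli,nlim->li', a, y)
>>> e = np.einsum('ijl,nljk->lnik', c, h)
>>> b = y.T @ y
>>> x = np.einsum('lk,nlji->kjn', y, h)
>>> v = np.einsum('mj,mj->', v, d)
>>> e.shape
(23, 13, 7, 13)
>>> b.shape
(7, 7)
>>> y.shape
(23, 7)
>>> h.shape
(13, 23, 5, 13)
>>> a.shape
(13, 5, 23, 7)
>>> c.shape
(7, 5, 23)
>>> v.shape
()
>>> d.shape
(23, 13)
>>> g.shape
(5, 7)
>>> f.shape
(5, 7)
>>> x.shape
(7, 5, 13)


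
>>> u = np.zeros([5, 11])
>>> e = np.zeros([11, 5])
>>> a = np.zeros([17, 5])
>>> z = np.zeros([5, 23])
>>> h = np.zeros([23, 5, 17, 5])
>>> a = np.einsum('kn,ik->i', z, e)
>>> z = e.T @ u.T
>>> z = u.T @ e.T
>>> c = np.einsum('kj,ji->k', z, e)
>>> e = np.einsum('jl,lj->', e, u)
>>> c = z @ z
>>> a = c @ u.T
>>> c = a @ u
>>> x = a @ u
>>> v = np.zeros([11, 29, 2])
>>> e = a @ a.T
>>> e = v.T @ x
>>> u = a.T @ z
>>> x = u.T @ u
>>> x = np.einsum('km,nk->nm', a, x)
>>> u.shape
(5, 11)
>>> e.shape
(2, 29, 11)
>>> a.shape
(11, 5)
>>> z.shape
(11, 11)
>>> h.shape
(23, 5, 17, 5)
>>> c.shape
(11, 11)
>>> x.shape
(11, 5)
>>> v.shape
(11, 29, 2)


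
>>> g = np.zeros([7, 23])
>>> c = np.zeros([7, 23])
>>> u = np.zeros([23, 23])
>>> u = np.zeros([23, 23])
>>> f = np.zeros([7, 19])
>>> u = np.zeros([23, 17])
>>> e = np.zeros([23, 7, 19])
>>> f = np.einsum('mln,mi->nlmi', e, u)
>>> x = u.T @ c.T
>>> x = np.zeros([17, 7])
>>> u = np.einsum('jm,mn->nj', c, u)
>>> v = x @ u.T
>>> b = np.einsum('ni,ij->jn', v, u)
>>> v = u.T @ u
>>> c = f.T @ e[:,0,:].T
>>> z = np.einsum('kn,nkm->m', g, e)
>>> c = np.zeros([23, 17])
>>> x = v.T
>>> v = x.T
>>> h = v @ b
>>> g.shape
(7, 23)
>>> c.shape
(23, 17)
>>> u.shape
(17, 7)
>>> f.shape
(19, 7, 23, 17)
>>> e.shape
(23, 7, 19)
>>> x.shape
(7, 7)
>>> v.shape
(7, 7)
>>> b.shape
(7, 17)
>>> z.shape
(19,)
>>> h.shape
(7, 17)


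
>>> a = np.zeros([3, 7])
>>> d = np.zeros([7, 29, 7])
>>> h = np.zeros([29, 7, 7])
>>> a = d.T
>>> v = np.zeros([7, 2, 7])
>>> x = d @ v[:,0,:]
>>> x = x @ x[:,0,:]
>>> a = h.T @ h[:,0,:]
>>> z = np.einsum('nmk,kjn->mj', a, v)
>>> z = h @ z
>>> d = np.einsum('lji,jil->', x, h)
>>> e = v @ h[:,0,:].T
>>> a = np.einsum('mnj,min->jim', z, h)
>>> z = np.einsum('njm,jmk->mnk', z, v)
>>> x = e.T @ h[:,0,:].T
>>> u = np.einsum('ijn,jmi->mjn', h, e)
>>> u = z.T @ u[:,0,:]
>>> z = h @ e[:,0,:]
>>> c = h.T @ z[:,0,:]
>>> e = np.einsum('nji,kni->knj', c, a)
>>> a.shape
(2, 7, 29)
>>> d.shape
()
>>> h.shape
(29, 7, 7)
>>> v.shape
(7, 2, 7)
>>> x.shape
(29, 2, 29)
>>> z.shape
(29, 7, 29)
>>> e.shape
(2, 7, 7)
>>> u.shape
(7, 29, 7)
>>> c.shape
(7, 7, 29)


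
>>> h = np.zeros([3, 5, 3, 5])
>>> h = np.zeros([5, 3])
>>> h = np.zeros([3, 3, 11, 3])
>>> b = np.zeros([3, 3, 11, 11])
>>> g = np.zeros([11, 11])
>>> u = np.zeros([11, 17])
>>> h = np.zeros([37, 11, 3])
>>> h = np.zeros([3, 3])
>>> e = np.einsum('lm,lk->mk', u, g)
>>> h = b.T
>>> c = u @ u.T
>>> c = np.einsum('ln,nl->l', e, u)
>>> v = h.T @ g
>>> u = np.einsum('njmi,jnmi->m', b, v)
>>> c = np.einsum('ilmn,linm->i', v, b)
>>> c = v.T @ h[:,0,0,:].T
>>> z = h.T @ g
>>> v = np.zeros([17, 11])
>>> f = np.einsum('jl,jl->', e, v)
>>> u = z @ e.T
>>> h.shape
(11, 11, 3, 3)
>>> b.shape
(3, 3, 11, 11)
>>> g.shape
(11, 11)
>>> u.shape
(3, 3, 11, 17)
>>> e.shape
(17, 11)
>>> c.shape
(11, 11, 3, 11)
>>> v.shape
(17, 11)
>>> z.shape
(3, 3, 11, 11)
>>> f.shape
()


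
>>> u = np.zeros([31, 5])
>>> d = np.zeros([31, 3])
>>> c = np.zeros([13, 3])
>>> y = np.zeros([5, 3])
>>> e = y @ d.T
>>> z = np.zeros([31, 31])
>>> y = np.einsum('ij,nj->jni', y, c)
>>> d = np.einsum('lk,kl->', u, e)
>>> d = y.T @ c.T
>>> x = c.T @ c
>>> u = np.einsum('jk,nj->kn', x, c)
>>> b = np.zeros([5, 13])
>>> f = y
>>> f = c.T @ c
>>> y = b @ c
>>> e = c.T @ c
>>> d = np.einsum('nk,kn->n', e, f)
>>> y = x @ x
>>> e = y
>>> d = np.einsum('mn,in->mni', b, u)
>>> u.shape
(3, 13)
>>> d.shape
(5, 13, 3)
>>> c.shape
(13, 3)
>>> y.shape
(3, 3)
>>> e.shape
(3, 3)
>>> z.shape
(31, 31)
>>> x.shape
(3, 3)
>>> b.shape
(5, 13)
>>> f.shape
(3, 3)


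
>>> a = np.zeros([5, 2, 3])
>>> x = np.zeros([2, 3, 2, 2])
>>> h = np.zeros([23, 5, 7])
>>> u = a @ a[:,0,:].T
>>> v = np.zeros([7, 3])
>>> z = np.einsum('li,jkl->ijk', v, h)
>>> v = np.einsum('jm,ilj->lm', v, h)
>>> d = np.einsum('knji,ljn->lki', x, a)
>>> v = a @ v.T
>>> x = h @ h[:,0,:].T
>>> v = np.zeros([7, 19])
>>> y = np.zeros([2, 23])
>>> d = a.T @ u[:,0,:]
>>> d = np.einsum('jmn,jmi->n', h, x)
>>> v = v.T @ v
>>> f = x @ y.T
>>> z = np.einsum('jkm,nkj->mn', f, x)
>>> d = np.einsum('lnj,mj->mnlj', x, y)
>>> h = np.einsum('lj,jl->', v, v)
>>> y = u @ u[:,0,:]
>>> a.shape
(5, 2, 3)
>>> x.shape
(23, 5, 23)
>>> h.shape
()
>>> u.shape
(5, 2, 5)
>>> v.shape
(19, 19)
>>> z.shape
(2, 23)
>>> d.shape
(2, 5, 23, 23)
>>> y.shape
(5, 2, 5)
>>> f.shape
(23, 5, 2)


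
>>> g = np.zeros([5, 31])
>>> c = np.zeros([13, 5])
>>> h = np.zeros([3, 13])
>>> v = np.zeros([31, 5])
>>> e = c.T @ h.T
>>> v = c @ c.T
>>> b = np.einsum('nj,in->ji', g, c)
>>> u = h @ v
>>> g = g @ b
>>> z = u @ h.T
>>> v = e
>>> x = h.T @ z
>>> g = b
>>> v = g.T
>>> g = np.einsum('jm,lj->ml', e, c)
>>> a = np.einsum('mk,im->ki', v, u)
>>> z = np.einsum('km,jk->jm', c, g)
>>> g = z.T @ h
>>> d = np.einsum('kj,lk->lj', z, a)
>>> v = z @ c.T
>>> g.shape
(5, 13)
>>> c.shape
(13, 5)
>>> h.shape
(3, 13)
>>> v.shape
(3, 13)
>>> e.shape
(5, 3)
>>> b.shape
(31, 13)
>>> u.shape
(3, 13)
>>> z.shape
(3, 5)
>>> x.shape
(13, 3)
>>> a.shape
(31, 3)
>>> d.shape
(31, 5)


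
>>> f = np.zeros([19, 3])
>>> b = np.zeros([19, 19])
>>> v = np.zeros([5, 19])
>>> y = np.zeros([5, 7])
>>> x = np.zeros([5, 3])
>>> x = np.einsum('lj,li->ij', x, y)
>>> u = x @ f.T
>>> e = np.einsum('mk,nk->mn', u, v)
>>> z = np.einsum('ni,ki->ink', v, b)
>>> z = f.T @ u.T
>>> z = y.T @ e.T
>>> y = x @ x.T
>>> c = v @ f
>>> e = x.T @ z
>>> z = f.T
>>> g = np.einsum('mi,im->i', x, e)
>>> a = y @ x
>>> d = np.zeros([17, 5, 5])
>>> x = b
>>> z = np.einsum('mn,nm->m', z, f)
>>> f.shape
(19, 3)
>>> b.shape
(19, 19)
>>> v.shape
(5, 19)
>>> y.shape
(7, 7)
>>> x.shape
(19, 19)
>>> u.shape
(7, 19)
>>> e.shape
(3, 7)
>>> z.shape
(3,)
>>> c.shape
(5, 3)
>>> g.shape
(3,)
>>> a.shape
(7, 3)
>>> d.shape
(17, 5, 5)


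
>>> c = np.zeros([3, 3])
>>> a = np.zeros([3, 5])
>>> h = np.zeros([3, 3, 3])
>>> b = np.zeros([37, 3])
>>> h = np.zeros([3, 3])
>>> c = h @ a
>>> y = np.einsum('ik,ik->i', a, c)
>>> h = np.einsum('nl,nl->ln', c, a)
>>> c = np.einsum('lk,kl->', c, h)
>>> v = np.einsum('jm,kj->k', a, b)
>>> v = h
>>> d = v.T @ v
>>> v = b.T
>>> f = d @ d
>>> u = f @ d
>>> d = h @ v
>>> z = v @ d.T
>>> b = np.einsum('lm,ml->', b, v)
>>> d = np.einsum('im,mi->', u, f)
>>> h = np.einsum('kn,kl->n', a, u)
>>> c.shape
()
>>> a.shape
(3, 5)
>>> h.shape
(5,)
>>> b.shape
()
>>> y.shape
(3,)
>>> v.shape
(3, 37)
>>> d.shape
()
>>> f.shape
(3, 3)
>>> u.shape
(3, 3)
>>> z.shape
(3, 5)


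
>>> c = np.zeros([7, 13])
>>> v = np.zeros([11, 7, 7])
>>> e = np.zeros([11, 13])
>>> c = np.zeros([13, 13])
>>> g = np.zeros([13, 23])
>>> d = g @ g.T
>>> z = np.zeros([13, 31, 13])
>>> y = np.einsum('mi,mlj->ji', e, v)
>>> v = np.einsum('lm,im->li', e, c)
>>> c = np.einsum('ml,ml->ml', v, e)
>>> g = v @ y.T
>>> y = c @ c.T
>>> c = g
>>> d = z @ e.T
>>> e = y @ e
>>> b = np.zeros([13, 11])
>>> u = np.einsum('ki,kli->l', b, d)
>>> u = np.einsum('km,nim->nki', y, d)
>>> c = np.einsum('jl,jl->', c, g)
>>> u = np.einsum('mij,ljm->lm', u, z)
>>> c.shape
()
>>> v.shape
(11, 13)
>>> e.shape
(11, 13)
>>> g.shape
(11, 7)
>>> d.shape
(13, 31, 11)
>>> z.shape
(13, 31, 13)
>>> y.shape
(11, 11)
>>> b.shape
(13, 11)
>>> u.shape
(13, 13)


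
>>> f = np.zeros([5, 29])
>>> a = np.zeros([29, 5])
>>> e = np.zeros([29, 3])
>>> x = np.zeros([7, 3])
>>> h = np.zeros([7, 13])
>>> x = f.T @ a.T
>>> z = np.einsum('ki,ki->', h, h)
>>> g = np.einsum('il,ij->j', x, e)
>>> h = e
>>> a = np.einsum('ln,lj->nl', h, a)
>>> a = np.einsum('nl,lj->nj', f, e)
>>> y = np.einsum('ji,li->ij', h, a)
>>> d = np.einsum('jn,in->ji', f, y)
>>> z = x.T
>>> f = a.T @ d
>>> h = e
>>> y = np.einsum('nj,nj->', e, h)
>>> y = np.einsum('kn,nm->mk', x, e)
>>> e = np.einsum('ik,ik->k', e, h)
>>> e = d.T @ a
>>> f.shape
(3, 3)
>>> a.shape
(5, 3)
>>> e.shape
(3, 3)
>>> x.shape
(29, 29)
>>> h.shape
(29, 3)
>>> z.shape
(29, 29)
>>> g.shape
(3,)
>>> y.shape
(3, 29)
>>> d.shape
(5, 3)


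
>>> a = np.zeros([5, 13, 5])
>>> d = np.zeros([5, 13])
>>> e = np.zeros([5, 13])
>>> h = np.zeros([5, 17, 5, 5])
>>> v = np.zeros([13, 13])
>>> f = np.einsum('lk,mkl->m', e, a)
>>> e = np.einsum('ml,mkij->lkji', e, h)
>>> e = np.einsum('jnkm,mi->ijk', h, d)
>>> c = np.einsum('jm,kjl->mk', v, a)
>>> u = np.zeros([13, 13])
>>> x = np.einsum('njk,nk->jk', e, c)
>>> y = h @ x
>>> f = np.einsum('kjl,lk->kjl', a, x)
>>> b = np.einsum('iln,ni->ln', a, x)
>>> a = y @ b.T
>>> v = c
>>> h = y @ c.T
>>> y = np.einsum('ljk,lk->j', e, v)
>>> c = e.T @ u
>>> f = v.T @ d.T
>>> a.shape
(5, 17, 5, 13)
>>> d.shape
(5, 13)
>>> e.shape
(13, 5, 5)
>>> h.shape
(5, 17, 5, 13)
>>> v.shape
(13, 5)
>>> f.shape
(5, 5)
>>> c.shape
(5, 5, 13)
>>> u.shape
(13, 13)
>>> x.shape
(5, 5)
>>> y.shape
(5,)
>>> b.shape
(13, 5)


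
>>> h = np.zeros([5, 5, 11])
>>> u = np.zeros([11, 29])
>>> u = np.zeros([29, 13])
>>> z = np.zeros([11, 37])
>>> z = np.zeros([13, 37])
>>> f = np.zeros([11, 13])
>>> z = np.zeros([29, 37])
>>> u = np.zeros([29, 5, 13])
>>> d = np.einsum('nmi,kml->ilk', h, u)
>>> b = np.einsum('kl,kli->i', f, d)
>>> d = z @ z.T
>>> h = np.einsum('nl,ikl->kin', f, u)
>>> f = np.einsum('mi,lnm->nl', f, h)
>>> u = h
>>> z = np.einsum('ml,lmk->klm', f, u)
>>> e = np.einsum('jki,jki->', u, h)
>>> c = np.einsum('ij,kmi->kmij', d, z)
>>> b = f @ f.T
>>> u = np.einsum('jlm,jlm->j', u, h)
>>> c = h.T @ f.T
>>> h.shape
(5, 29, 11)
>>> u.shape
(5,)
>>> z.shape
(11, 5, 29)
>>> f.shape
(29, 5)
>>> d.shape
(29, 29)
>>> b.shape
(29, 29)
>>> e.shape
()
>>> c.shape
(11, 29, 29)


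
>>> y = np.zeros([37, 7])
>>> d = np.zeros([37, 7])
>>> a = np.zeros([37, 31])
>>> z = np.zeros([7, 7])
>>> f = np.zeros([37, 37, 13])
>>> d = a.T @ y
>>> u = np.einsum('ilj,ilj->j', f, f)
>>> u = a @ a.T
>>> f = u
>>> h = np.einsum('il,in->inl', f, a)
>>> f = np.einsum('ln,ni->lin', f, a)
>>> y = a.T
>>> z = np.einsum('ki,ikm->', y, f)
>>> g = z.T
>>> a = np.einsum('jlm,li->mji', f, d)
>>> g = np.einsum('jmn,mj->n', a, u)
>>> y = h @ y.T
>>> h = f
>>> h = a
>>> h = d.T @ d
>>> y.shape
(37, 31, 31)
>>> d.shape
(31, 7)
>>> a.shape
(37, 37, 7)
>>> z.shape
()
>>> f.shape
(37, 31, 37)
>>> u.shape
(37, 37)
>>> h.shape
(7, 7)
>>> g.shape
(7,)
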